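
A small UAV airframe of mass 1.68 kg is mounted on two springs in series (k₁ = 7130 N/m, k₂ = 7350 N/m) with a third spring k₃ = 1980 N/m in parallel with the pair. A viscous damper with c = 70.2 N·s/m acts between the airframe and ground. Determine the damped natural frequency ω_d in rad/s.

53.8 rad/s

Series pair: k_s = k₁k₂/(k₁+k₂) = (7130)(7350)/(7130 + 7350) = 3619 N/m. In parallel with k₃: k_eq = 3619 + 1980 = 5599 N/m.
ω_n = √(k_eq/m) = √(5599/1.68) = 57.73 rad/s.
Critical damping c_c = 2√(k_eq·m) = 2√(5599 × 1.68) = 194.0 N·s/m, so ζ = c/c_c = 70.2/194.0 = 0.3619.
ω_d = ω_n√(1 − ζ²) = 57.73 × √(1 − 0.131) = 53.82 rad/s.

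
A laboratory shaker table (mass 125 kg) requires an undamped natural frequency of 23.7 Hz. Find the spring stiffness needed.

2770000 N/m

ω_n = 2πf_n = 2π × 23.7 = 148.9 rad/s.
k = m·ω_n² = 125 × 148.9² = 125 × 22170 = 2772000 N/m.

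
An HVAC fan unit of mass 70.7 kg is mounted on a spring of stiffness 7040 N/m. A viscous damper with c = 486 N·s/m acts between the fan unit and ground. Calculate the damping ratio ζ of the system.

0.344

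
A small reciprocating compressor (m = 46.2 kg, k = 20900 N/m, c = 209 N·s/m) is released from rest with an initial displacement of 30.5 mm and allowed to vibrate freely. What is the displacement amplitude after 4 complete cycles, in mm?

ζ = c/(2√(km)) = 209/(2√(20900 × 46.2)) = 209/1965 = 0.1063.
Logarithmic decrement δ = 2πζ/√(1 − ζ²) = 2π × 0.1063/√(1 − 0.0113) = 0.6720.
After n cycles, x_n/x₀ = e^(−nδ), so x_4 = 30.5 × e^(−4 × 0.6720) = 30.5 × 0.06802 = 2.074 mm.

2.07 mm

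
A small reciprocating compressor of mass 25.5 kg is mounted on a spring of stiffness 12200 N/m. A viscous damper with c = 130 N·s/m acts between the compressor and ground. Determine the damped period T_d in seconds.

0.289 s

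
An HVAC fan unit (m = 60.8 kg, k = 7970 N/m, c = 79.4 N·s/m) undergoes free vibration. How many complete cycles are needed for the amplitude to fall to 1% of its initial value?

ζ = c/(2√(km)) = 79.4/(2√(7970 × 60.8)) = 79.4/1392 = 0.05703.
Logarithmic decrement δ = 2πζ/√(1 − ζ²) = 2π × 0.05703/√(1 − 0.00325) = 0.3589.
x_n/x₀ = e^(−nδ) ≤ 0.01; take ln: n ≥ ln(1/0.01)/δ = 4.605/0.3589 = 12.83.
So 13 complete cycles are required.

13 cycles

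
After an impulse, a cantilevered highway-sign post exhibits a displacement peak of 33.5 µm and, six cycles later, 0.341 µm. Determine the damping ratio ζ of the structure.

0.121

Logarithmic decrement δ = (1/n)·ln(x₀/x_n) = (1/6)·ln(33.5/0.341) = (1/6)·ln(98.24) = 0.7646.
ζ = δ/√(4π² + δ²) = 0.7646/√(39.48 + 0.585) = 0.7646/6.330 = 0.1208.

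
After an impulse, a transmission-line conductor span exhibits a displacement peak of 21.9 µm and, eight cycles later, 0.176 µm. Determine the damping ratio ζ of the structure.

0.0955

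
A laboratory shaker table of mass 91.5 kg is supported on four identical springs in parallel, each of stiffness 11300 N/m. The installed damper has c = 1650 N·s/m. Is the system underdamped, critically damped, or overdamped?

underdamped

Parallel springs add: k_eq = 4 × 11300 = 45200 N/m.
c_c = 2√(k_eq·m) = 4067 N·s/m; ζ = c/c_c = 1650/4067 = 0.406.
Since ζ < 1 the system is underdamped.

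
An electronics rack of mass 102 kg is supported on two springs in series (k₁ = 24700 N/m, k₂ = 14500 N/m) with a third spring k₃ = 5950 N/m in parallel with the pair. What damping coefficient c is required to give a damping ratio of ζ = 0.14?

Series pair: k_s = k₁k₂/(k₁+k₂) = (24700)(14500)/(24700 + 14500) = 9136 N/m. In parallel with k₃: k_eq = 9136 + 5950 = 15090 N/m.
c_c = 2√(k_eq·m) = 2√(15090 × 102) = 2481 N·s/m.
c = ζ·c_c = 0.14 × 2481 = 347.3 N·s/m.

347 N·s/m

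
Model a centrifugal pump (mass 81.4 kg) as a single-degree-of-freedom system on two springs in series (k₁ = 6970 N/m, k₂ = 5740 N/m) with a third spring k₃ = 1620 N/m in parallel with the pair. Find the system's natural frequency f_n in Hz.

1.22 Hz

Series pair: k_s = k₁k₂/(k₁+k₂) = (6970)(5740)/(6970 + 5740) = 3148 N/m. In parallel with k₃: k_eq = 3148 + 1620 = 4768 N/m.
ω_n = √(k_eq/m) = √(4768/81.4) = √58.57 = 7.653 rad/s.
f_n = ω_n/(2π) = 7.653/6.283 = 1.218 Hz.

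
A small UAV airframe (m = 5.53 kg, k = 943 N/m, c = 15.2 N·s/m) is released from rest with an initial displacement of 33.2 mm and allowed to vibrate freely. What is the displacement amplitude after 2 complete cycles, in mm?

8.78 mm

ζ = c/(2√(km)) = 15.2/(2√(943 × 5.53)) = 15.2/144.4 = 0.1052.
Logarithmic decrement δ = 2πζ/√(1 − ζ²) = 2π × 0.1052/√(1 − 0.0111) = 0.6650.
After n cycles, x_n/x₀ = e^(−nδ), so x_2 = 33.2 × e^(−2 × 0.6650) = 33.2 × 0.2645 = 8.781 mm.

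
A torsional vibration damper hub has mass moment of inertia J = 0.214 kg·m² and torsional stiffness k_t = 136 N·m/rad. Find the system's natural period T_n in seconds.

ω_n = √(k_t/J) = √(136/0.214) = √635.5 = 25.21 rad/s.
T_n = 2π/ω_n = 6.283/25.21 = 0.2492 s.

0.249 s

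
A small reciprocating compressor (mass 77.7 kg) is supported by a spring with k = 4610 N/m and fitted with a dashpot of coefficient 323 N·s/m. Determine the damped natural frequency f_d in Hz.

1.18 Hz

ω_n = √(k/m) = √(4610/77.7) = 7.703 rad/s.
Critical damping c_c = 2√(k·m) = 2√(4610 × 77.7) = 1197 N·s/m, so ζ = c/c_c = 323/1197 = 0.2698.
ω_d = ω_n√(1 − ζ²) = 7.703 × √(1 − 0.0728) = 7.417 rad/s.
f_d = ω_d/(2π) = 1.180 Hz.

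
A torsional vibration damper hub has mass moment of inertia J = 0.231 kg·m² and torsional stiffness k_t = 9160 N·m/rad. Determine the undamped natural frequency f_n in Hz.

31.7 Hz

ω_n = √(k_t/J) = √(9160/0.231) = √39650 = 199.1 rad/s.
f_n = ω_n/(2π) = 199.1/6.283 = 31.69 Hz.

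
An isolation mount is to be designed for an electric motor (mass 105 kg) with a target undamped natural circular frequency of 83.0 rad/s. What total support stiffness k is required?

723000 N/m

k = m·ω_n² = 105 × 83.00² = 105 × 6889 = 723300 N/m.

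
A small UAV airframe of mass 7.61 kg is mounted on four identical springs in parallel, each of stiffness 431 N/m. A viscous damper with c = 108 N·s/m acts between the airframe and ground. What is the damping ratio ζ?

0.471

Parallel springs add: k_eq = 4 × 431 = 1724 N/m.
ω_n = √(k_eq/m) = √(1724/7.61) = 15.05 rad/s.
Critical damping c_c = 2√(k_eq·m) = 2√(1724 × 7.61) = 229.1 N·s/m, so ζ = c/c_c = 108/229.1 = 0.4714.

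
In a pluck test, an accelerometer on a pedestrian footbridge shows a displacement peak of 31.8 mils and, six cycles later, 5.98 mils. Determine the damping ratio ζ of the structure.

Logarithmic decrement δ = (1/n)·ln(x₀/x_n) = (1/6)·ln(31.8/5.98) = (1/6)·ln(5.318) = 0.2785.
ζ = δ/√(4π² + δ²) = 0.2785/√(39.48 + 0.0776) = 0.2785/6.289 = 0.04428.

0.0443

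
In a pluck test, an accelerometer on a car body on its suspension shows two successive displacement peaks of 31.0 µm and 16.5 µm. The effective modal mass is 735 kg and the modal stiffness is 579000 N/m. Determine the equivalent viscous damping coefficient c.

4120 N·s/m

Logarithmic decrement δ = (1/n)·ln(x₀/x_n) = (1/1)·ln(31.0/16.5) = (1/1)·ln(1.879) = 0.6306.
ζ = δ/√(4π² + δ²) = 0.6306/√(39.48 + 0.398) = 0.6306/6.315 = 0.09987.
c = ζ · 2√(km) = 0.09987 × 2√(579000 × 735) = 0.09987 × 41260 = 4120 N·s/m.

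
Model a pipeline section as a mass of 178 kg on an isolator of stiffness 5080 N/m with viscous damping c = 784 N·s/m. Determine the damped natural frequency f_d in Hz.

ω_n = √(k/m) = √(5080/178) = 5.342 rad/s.
Critical damping c_c = 2√(k·m) = 2√(5080 × 178) = 1902 N·s/m, so ζ = c/c_c = 784/1902 = 0.4122.
ω_d = ω_n√(1 − ζ²) = 5.342 × √(1 − 0.170) = 4.867 rad/s.
f_d = ω_d/(2π) = 0.7746 Hz.

0.775 Hz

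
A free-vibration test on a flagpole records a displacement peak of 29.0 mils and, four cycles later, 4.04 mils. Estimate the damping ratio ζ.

0.0782

Logarithmic decrement δ = (1/n)·ln(x₀/x_n) = (1/4)·ln(29.0/4.04) = (1/4)·ln(7.178) = 0.4928.
ζ = δ/√(4π² + δ²) = 0.4928/√(39.48 + 0.243) = 0.4928/6.302 = 0.07819.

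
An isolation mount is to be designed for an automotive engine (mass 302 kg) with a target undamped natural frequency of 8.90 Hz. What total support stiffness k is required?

ω_n = 2πf_n = 2π × 8.90 = 55.92 rad/s.
k = m·ω_n² = 302 × 55.92² = 302 × 3127 = 944400 N/m.

944000 N/m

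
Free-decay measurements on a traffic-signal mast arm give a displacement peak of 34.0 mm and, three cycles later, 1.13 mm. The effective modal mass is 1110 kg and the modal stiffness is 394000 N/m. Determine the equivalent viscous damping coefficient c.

Logarithmic decrement δ = (1/n)·ln(x₀/x_n) = (1/3)·ln(34.0/1.13) = (1/3)·ln(30.09) = 1.135.
ζ = δ/√(4π² + δ²) = 1.135/√(39.48 + 1.29) = 1.135/6.385 = 0.1777.
c = ζ · 2√(km) = 0.1777 × 2√(394000 × 1110) = 0.1777 × 41830 = 7433 N·s/m.

7430 N·s/m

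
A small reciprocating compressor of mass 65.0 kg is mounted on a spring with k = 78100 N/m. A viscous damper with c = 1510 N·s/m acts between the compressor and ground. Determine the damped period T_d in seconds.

0.192 s

ω_n = √(k/m) = √(78100/65.0) = 34.66 rad/s.
Critical damping c_c = 2√(k·m) = 2√(78100 × 65.0) = 4506 N·s/m, so ζ = c/c_c = 1510/4506 = 0.3351.
ω_d = ω_n√(1 − ζ²) = 34.66 × √(1 − 0.112) = 32.66 rad/s.
T_d = 2π/ω_d = 0.1924 s.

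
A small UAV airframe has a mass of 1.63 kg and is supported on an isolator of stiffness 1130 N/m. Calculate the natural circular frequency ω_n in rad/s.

ω_n = √(k/m) = √(1130/1.63) = √693.3 = 26.33 rad/s.

26.3 rad/s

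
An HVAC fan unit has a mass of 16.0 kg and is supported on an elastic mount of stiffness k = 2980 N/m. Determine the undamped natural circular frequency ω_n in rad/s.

13.6 rad/s

ω_n = √(k/m) = √(2980/16.0) = √186.2 = 13.65 rad/s.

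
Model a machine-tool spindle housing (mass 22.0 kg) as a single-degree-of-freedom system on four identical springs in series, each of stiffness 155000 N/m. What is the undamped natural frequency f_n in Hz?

Series springs: 1/k_eq = 4/155000, so k_eq = 155000/4 = 38750 N/m.
ω_n = √(k_eq/m) = √(38750/22.0) = √1761 = 41.97 rad/s.
f_n = ω_n/(2π) = 41.97/6.283 = 6.680 Hz.

6.68 Hz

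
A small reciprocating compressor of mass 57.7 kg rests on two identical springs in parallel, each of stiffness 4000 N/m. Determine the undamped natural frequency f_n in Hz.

1.87 Hz

Parallel springs add: k_eq = 2 × 4000 = 8000 N/m.
ω_n = √(k_eq/m) = √(8000/57.7) = √138.6 = 11.77 rad/s.
f_n = ω_n/(2π) = 11.77/6.283 = 1.874 Hz.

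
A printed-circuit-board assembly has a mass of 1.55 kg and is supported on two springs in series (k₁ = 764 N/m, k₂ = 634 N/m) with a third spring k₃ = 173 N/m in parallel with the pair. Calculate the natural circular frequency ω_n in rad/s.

18.3 rad/s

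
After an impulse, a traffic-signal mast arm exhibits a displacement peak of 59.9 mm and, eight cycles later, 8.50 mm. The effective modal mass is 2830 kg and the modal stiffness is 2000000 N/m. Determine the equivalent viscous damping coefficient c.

Logarithmic decrement δ = (1/n)·ln(x₀/x_n) = (1/8)·ln(59.9/8.50) = (1/8)·ln(7.047) = 0.2441.
ζ = δ/√(4π² + δ²) = 0.2441/√(39.48 + 0.0596) = 0.2441/6.288 = 0.03882.
c = ζ · 2√(km) = 0.03882 × 2√(2000000 × 2830) = 0.03882 × 150500 = 5841 N·s/m.

5840 N·s/m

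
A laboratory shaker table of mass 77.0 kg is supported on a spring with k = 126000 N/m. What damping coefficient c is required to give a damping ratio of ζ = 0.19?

1180 N·s/m

c_c = 2√(k·m) = 2√(126000 × 77.0) = 6230 N·s/m.
c = ζ·c_c = 0.19 × 6230 = 1184 N·s/m.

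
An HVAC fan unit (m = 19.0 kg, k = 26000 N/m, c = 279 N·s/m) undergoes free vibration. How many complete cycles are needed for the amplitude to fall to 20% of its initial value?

ζ = c/(2√(km)) = 279/(2√(26000 × 19.0)) = 279/1406 = 0.1985.
Logarithmic decrement δ = 2πζ/√(1 − ζ²) = 2π × 0.1985/√(1 − 0.0394) = 1.272.
x_n/x₀ = e^(−nδ) ≤ 0.2; take ln: n ≥ ln(1/0.2)/δ = 1.609/1.272 = 1.265.
So 2 complete cycles are required.

2 cycles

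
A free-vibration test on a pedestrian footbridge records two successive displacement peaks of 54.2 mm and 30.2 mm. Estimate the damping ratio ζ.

0.0927

Logarithmic decrement δ = (1/n)·ln(x₀/x_n) = (1/1)·ln(54.2/30.2) = (1/1)·ln(1.795) = 0.5848.
ζ = δ/√(4π² + δ²) = 0.5848/√(39.48 + 0.342) = 0.5848/6.310 = 0.09268.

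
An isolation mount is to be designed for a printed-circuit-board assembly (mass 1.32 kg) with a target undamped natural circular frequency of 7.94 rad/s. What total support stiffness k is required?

83.2 N/m

k = m·ω_n² = 1.32 × 7.940² = 1.32 × 63.04 = 83.22 N/m.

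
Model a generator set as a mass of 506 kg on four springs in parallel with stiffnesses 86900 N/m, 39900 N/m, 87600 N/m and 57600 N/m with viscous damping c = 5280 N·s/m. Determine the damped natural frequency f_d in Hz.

Parallel springs add: k_eq = 86900 + 39900 + 87600 + 57600 = 272000 N/m.
ω_n = √(k_eq/m) = √(272000/506) = 23.19 rad/s.
Critical damping c_c = 2√(k_eq·m) = 2√(272000 × 506) = 23460 N·s/m, so ζ = c/c_c = 5280/23460 = 0.2250.
ω_d = ω_n√(1 − ζ²) = 23.19 × √(1 − 0.0506) = 22.59 rad/s.
f_d = ω_d/(2π) = 3.595 Hz.

3.60 Hz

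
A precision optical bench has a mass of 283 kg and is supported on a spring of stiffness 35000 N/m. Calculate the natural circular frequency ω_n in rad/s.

11.1 rad/s

ω_n = √(k/m) = √(35000/283) = √123.7 = 11.12 rad/s.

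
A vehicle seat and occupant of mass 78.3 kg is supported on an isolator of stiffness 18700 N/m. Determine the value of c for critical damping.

2420 N·s/m

c_c = 2√(k·m) = 2√(18700 × 78.3) = 2 × 1210 = 2420 N·s/m.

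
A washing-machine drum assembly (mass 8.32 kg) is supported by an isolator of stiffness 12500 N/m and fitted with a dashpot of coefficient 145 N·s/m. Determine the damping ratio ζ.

0.225

ω_n = √(k/m) = √(12500/8.32) = 38.76 rad/s.
Critical damping c_c = 2√(k·m) = 2√(12500 × 8.32) = 645.0 N·s/m, so ζ = c/c_c = 145/645.0 = 0.2248.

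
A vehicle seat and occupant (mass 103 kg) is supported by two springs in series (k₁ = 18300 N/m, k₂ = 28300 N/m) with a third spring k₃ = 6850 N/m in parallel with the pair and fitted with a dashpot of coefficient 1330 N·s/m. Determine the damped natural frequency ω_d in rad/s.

Series pair: k_s = k₁k₂/(k₁+k₂) = (18300)(28300)/(18300 + 28300) = 11110 N/m. In parallel with k₃: k_eq = 11110 + 6850 = 17960 N/m.
ω_n = √(k_eq/m) = √(17960/103) = 13.21 rad/s.
Critical damping c_c = 2√(k_eq·m) = 2√(17960 × 103) = 2720 N·s/m, so ζ = c/c_c = 1330/2720 = 0.4889.
ω_d = ω_n√(1 − ζ²) = 13.21 × √(1 − 0.239) = 11.52 rad/s.

11.5 rad/s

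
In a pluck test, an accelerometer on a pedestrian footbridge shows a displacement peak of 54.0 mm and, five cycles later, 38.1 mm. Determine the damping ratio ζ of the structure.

0.0111

Logarithmic decrement δ = (1/n)·ln(x₀/x_n) = (1/5)·ln(54.0/38.1) = (1/5)·ln(1.417) = 0.06975.
ζ = δ/√(4π² + δ²) = 0.06975/√(39.48 + 0.00487) = 0.06975/6.284 = 0.01110.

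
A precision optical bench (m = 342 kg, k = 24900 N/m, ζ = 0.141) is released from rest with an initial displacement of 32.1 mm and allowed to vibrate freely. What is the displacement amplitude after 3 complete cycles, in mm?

Logarithmic decrement δ = 2πζ/√(1 − ζ²) = 2π × 0.1410/√(1 − 0.0199) = 0.8949.
After n cycles, x_n/x₀ = e^(−nδ), so x_3 = 32.1 × e^(−3 × 0.8949) = 32.1 × 0.06825 = 2.191 mm.

2.19 mm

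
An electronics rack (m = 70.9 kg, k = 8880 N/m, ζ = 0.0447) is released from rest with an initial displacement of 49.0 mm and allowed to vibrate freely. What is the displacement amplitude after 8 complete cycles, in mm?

5.17 mm

Logarithmic decrement δ = 2πζ/√(1 − ζ²) = 2π × 0.04470/√(1 − 0.00200) = 0.2811.
After n cycles, x_n/x₀ = e^(−nδ), so x_8 = 49.0 × e^(−8 × 0.2811) = 49.0 × 0.1055 = 5.169 mm.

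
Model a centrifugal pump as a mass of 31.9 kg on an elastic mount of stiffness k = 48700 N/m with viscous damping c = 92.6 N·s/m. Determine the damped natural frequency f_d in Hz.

ω_n = √(k/m) = √(48700/31.9) = 39.07 rad/s.
Critical damping c_c = 2√(k·m) = 2√(48700 × 31.9) = 2493 N·s/m, so ζ = c/c_c = 92.6/2493 = 0.03715.
ω_d = ω_n√(1 − ζ²) = 39.07 × √(1 − 0.00138) = 39.05 rad/s.
f_d = ω_d/(2π) = 6.214 Hz.

6.21 Hz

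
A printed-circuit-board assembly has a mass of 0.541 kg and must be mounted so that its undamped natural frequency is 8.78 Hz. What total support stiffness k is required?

1650 N/m

ω_n = 2πf_n = 2π × 8.78 = 55.17 rad/s.
k = m·ω_n² = 0.541 × 55.17² = 0.541 × 3043 = 1646 N/m.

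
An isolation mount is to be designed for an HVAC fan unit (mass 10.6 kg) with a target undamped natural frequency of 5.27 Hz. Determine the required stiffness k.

11600 N/m

ω_n = 2πf_n = 2π × 5.27 = 33.11 rad/s.
k = m·ω_n² = 10.6 × 33.11² = 10.6 × 1096 = 11620 N/m.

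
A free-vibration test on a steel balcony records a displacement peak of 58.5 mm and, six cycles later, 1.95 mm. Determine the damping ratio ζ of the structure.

Logarithmic decrement δ = (1/n)·ln(x₀/x_n) = (1/6)·ln(58.5/1.95) = (1/6)·ln(30.00) = 0.5669.
ζ = δ/√(4π² + δ²) = 0.5669/√(39.48 + 0.321) = 0.5669/6.309 = 0.08985.

0.0899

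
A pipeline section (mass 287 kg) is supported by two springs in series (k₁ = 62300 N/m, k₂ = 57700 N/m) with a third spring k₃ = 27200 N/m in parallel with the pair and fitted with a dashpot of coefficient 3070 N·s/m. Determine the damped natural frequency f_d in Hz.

Series pair: k_s = k₁k₂/(k₁+k₂) = (62300)(57700)/(62300 + 57700) = 29960 N/m. In parallel with k₃: k_eq = 29960 + 27200 = 57160 N/m.
ω_n = √(k_eq/m) = √(57160/287) = 14.11 rad/s.
Critical damping c_c = 2√(k_eq·m) = 2√(57160 × 287) = 8100 N·s/m, so ζ = c/c_c = 3070/8100 = 0.3790.
ω_d = ω_n√(1 − ζ²) = 14.11 × √(1 − 0.144) = 13.06 rad/s.
f_d = ω_d/(2π) = 2.078 Hz.

2.08 Hz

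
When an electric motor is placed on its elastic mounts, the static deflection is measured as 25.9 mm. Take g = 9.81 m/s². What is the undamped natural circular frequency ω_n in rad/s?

19.5 rad/s

ω_n = √(g/δ_st) = √(9.81/0.0259) = √378.8 = 19.46 rad/s.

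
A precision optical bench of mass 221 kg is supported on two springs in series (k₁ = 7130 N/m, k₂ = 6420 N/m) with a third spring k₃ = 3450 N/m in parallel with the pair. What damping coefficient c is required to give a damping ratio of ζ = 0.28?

688 N·s/m

Series pair: k_s = k₁k₂/(k₁+k₂) = (7130)(6420)/(7130 + 6420) = 3378 N/m. In parallel with k₃: k_eq = 3378 + 3450 = 6828 N/m.
c_c = 2√(k_eq·m) = 2√(6828 × 221) = 2457 N·s/m.
c = ζ·c_c = 0.28 × 2457 = 687.9 N·s/m.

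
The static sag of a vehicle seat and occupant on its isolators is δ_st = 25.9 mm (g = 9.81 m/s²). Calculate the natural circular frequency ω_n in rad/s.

19.5 rad/s

ω_n = √(g/δ_st) = √(9.81/0.0259) = √378.8 = 19.46 rad/s.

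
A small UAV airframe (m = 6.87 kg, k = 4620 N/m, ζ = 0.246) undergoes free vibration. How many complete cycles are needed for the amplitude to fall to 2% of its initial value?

Logarithmic decrement δ = 2πζ/√(1 − ζ²) = 2π × 0.2460/√(1 − 0.0605) = 1.595.
x_n/x₀ = e^(−nδ) ≤ 0.02; take ln: n ≥ ln(1/0.02)/δ = 3.912/1.595 = 2.453.
So 3 complete cycles are required.

3 cycles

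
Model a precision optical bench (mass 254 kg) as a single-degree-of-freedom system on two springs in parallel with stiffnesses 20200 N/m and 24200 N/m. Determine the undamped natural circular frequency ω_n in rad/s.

Parallel springs add: k_eq = 20200 + 24200 = 44400 N/m.
ω_n = √(k_eq/m) = √(44400/254) = √174.8 = 13.22 rad/s.

13.2 rad/s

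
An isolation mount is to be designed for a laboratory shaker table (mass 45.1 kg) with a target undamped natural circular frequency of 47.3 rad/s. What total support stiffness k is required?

k = m·ω_n² = 45.1 × 47.30² = 45.1 × 2237 = 100900 N/m.

101000 N/m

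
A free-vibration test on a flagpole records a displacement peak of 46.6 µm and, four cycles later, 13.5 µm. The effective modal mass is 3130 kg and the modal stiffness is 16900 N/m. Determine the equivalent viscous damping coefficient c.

Logarithmic decrement δ = (1/n)·ln(x₀/x_n) = (1/4)·ln(46.6/13.5) = (1/4)·ln(3.452) = 0.3097.
ζ = δ/√(4π² + δ²) = 0.3097/√(39.48 + 0.0959) = 0.3097/6.291 = 0.04923.
c = ζ · 2√(km) = 0.04923 × 2√(16900 × 3130) = 0.04923 × 14550 = 716.2 N·s/m.

716 N·s/m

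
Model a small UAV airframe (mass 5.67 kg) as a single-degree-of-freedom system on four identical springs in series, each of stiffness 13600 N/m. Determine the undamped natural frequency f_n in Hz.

3.90 Hz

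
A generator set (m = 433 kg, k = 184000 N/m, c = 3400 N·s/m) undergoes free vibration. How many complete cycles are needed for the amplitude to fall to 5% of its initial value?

ζ = c/(2√(km)) = 3400/(2√(184000 × 433)) = 3400/17850 = 0.1905.
Logarithmic decrement δ = 2πζ/√(1 − ζ²) = 2π × 0.1905/√(1 − 0.0363) = 1.219.
x_n/x₀ = e^(−nδ) ≤ 0.05; take ln: n ≥ ln(1/0.05)/δ = 2.996/1.219 = 2.458.
So 3 complete cycles are required.

3 cycles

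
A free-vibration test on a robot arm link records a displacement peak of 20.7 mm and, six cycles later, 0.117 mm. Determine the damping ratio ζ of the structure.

0.136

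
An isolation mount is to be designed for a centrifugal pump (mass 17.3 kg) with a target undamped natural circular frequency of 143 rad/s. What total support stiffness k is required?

354000 N/m

k = m·ω_n² = 17.3 × 143.0² = 17.3 × 20450 = 353800 N/m.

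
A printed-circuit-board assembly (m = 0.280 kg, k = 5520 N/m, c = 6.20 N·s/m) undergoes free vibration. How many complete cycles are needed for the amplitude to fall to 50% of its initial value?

2 cycles

ζ = c/(2√(km)) = 6.20/(2√(5520 × 0.280)) = 6.20/78.63 = 0.07885.
Logarithmic decrement δ = 2πζ/√(1 − ζ²) = 2π × 0.07885/√(1 − 0.00622) = 0.4970.
x_n/x₀ = e^(−nδ) ≤ 0.5; take ln: n ≥ ln(1/0.5)/δ = 0.6931/0.4970 = 1.395.
So 2 complete cycles are required.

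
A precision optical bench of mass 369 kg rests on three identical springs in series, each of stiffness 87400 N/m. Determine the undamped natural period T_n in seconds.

Series springs: 1/k_eq = 3/87400, so k_eq = 87400/3 = 29130 N/m.
ω_n = √(k_eq/m) = √(29130/369) = √78.95 = 8.886 rad/s.
T_n = 2π/ω_n = 6.283/8.886 = 0.7071 s.

0.707 s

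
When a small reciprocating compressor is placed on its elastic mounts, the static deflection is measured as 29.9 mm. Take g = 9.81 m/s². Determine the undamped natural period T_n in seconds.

ω_n = √(g/δ_st) = √(9.81/0.0299) = √328.1 = 18.11 rad/s.
T_n = 2π/ω_n = 6.283/18.11 = 0.3469 s.

0.347 s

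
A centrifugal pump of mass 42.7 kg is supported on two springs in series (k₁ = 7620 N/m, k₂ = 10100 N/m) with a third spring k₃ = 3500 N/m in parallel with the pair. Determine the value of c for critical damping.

Series pair: k_s = k₁k₂/(k₁+k₂) = (7620)(10100)/(7620 + 10100) = 4343 N/m. In parallel with k₃: k_eq = 4343 + 3500 = 7843 N/m.
c_c = 2√(k_eq·m) = 2√(7843 × 42.7) = 2 × 578.7 = 1157 N·s/m.

1160 N·s/m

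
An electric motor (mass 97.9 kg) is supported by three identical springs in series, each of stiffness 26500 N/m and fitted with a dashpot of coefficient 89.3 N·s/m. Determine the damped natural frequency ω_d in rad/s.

9.49 rad/s

Series springs: 1/k_eq = 3/26500, so k_eq = 26500/3 = 8833 N/m.
ω_n = √(k_eq/m) = √(8833/97.9) = 9.499 rad/s.
Critical damping c_c = 2√(k_eq·m) = 2√(8833 × 97.9) = 1860 N·s/m, so ζ = c/c_c = 89.3/1860 = 0.04801.
ω_d = ω_n√(1 − ζ²) = 9.499 × √(1 − 0.00231) = 9.488 rad/s.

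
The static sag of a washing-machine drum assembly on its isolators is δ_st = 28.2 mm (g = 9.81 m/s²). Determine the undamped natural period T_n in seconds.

0.337 s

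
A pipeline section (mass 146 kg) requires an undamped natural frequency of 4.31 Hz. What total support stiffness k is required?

107000 N/m

ω_n = 2πf_n = 2π × 4.31 = 27.08 rad/s.
k = m·ω_n² = 146 × 27.08² = 146 × 733.4 = 107100 N/m.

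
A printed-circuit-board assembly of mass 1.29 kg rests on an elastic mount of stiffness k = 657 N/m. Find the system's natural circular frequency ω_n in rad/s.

ω_n = √(k/m) = √(657.0/1.29) = √509.3 = 22.57 rad/s.

22.6 rad/s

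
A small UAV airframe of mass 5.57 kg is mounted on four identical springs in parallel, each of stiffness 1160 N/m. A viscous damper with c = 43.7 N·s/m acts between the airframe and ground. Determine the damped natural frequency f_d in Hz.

Parallel springs add: k_eq = 4 × 1160 = 4640 N/m.
ω_n = √(k_eq/m) = √(4640/5.57) = 28.86 rad/s.
Critical damping c_c = 2√(k_eq·m) = 2√(4640 × 5.57) = 321.5 N·s/m, so ζ = c/c_c = 43.7/321.5 = 0.1359.
ω_d = ω_n√(1 − ζ²) = 28.86 × √(1 − 0.0185) = 28.59 rad/s.
f_d = ω_d/(2π) = 4.551 Hz.

4.55 Hz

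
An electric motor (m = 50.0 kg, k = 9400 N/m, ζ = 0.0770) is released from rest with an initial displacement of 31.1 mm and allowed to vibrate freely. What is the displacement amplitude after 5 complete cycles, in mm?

2.75 mm

Logarithmic decrement δ = 2πζ/√(1 − ζ²) = 2π × 0.07700/√(1 − 0.00593) = 0.4852.
After n cycles, x_n/x₀ = e^(−nδ), so x_5 = 31.1 × e^(−5 × 0.4852) = 31.1 × 0.08837 = 2.748 mm.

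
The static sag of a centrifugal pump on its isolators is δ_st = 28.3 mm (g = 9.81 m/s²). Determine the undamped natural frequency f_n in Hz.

2.96 Hz

ω_n = √(g/δ_st) = √(9.81/0.0283) = √346.6 = 18.62 rad/s.
f_n = ω_n/(2π) = 18.62/6.283 = 2.963 Hz.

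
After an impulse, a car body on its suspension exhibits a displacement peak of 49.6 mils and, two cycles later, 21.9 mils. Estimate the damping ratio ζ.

Logarithmic decrement δ = (1/n)·ln(x₀/x_n) = (1/2)·ln(49.6/21.9) = (1/2)·ln(2.265) = 0.4088.
ζ = δ/√(4π² + δ²) = 0.4088/√(39.48 + 0.167) = 0.4088/6.296 = 0.06492.

0.0649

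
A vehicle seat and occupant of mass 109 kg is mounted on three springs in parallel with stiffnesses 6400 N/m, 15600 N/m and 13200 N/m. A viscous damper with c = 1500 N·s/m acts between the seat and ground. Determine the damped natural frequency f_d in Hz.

Parallel springs add: k_eq = 6400 + 15600 + 13200 = 35200 N/m.
ω_n = √(k_eq/m) = √(35200/109) = 17.97 rad/s.
Critical damping c_c = 2√(k_eq·m) = 2√(35200 × 109) = 3918 N·s/m, so ζ = c/c_c = 1500/3918 = 0.3829.
ω_d = ω_n√(1 − ζ²) = 17.97 × √(1 − 0.147) = 16.60 rad/s.
f_d = ω_d/(2π) = 2.642 Hz.

2.64 Hz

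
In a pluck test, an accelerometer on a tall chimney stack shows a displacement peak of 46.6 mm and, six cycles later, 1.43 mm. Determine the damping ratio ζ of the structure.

Logarithmic decrement δ = (1/n)·ln(x₀/x_n) = (1/6)·ln(46.6/1.43) = (1/6)·ln(32.59) = 0.5807.
ζ = δ/√(4π² + δ²) = 0.5807/√(39.48 + 0.337) = 0.5807/6.310 = 0.09202.

0.0920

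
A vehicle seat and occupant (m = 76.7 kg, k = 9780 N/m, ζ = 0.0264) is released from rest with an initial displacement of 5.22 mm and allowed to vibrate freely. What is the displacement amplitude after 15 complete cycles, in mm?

0.433 mm

Logarithmic decrement δ = 2πζ/√(1 − ζ²) = 2π × 0.02640/√(1 − 0.000697) = 0.1659.
After n cycles, x_n/x₀ = e^(−nδ), so x_15 = 5.22 × e^(−15 × 0.1659) = 5.22 × 0.08299 = 0.4332 mm.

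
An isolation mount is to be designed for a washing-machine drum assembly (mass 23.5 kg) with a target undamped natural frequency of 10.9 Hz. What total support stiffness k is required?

110000 N/m

ω_n = 2πf_n = 2π × 10.9 = 68.49 rad/s.
k = m·ω_n² = 23.5 × 68.49² = 23.5 × 4690 = 110200 N/m.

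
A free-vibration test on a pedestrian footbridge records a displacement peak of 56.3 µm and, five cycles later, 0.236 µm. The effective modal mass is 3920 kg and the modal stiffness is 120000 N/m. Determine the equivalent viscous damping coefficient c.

7450 N·s/m

Logarithmic decrement δ = (1/n)·ln(x₀/x_n) = (1/5)·ln(56.3/0.236) = (1/5)·ln(238.6) = 1.095.
ζ = δ/√(4π² + δ²) = 1.095/√(39.48 + 1.20) = 1.095/6.378 = 0.1717.
c = ζ · 2√(km) = 0.1717 × 2√(120000 × 3920) = 0.1717 × 43380 = 7447 N·s/m.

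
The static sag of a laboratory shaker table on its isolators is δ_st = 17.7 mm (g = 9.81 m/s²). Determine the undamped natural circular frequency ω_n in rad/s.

23.5 rad/s

ω_n = √(g/δ_st) = √(9.81/0.0177) = √554.2 = 23.54 rad/s.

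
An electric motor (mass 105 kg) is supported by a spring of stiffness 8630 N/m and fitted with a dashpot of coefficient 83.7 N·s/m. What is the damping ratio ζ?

0.0440

ω_n = √(k/m) = √(8630/105) = 9.066 rad/s.
Critical damping c_c = 2√(k·m) = 2√(8630 × 105) = 1904 N·s/m, so ζ = c/c_c = 83.7/1904 = 0.04396.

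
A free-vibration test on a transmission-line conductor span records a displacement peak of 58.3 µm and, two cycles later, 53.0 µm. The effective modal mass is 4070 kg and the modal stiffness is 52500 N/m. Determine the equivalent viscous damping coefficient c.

222 N·s/m

Logarithmic decrement δ = (1/n)·ln(x₀/x_n) = (1/2)·ln(58.3/53.0) = (1/2)·ln(1.100) = 0.04766.
ζ = δ/√(4π² + δ²) = 0.04766/√(39.48 + 0.00227) = 0.04766/6.283 = 0.007584.
c = ζ · 2√(km) = 0.007584 × 2√(52500 × 4070) = 0.007584 × 29240 = 221.7 N·s/m.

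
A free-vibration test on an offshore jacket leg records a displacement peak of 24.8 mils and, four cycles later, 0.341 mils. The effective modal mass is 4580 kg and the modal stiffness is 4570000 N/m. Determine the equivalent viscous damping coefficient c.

Logarithmic decrement δ = (1/n)·ln(x₀/x_n) = (1/4)·ln(24.8/0.341) = (1/4)·ln(72.73) = 1.072.
ζ = δ/√(4π² + δ²) = 1.072/√(39.48 + 1.15) = 1.072/6.374 = 0.1681.
c = ζ · 2√(km) = 0.1681 × 2√(4570000 × 4580) = 0.1681 × 289300 = 48650 N·s/m.

48600 N·s/m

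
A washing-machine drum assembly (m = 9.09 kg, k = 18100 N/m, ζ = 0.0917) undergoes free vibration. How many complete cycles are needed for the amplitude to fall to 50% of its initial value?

Logarithmic decrement δ = 2πζ/√(1 − ζ²) = 2π × 0.09170/√(1 − 0.00841) = 0.5786.
x_n/x₀ = e^(−nδ) ≤ 0.5; take ln: n ≥ ln(1/0.5)/δ = 0.6931/0.5786 = 1.198.
So 2 complete cycles are required.

2 cycles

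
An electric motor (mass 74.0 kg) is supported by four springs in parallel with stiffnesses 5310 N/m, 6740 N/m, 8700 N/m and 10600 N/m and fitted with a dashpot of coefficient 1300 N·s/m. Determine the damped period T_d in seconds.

0.338 s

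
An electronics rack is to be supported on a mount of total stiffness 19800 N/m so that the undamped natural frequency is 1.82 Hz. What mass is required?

ω_n = 2πf_n = 2π × 1.82 = 11.44 rad/s.
m = k/ω_n² = 19800/11.44² = 19800/130.8 = 151.4 kg.

151 kg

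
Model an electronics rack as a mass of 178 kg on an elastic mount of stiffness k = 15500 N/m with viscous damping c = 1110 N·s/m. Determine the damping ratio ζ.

ω_n = √(k/m) = √(15500/178) = 9.332 rad/s.
Critical damping c_c = 2√(k·m) = 2√(15500 × 178) = 3322 N·s/m, so ζ = c/c_c = 1110/3322 = 0.3341.

0.334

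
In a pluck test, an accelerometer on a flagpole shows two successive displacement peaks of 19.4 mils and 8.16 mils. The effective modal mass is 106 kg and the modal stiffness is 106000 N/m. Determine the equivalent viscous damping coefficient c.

915 N·s/m

Logarithmic decrement δ = (1/n)·ln(x₀/x_n) = (1/1)·ln(19.4/8.16) = (1/1)·ln(2.377) = 0.8660.
ζ = δ/√(4π² + δ²) = 0.8660/√(39.48 + 0.750) = 0.8660/6.343 = 0.1365.
c = ζ · 2√(km) = 0.1365 × 2√(106000 × 106) = 0.1365 × 6704 = 915.4 N·s/m.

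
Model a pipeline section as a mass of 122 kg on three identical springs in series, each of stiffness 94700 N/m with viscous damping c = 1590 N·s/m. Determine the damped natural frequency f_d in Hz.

Series springs: 1/k_eq = 3/94700, so k_eq = 94700/3 = 31570 N/m.
ω_n = √(k_eq/m) = √(31570/122) = 16.09 rad/s.
Critical damping c_c = 2√(k_eq·m) = 2√(31570 × 122) = 3925 N·s/m, so ζ = c/c_c = 1590/3925 = 0.4051.
ω_d = ω_n√(1 − ζ²) = 16.09 × √(1 − 0.164) = 14.71 rad/s.
f_d = ω_d/(2π) = 2.341 Hz.

2.34 Hz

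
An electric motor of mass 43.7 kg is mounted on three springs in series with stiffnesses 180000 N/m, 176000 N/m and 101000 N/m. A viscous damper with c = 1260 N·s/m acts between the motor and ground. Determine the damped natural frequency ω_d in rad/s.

Series springs: 1/k_eq = 1/180000 + 1/176000 + 1/101000 = 2.114×10^-5, so k_eq = 47310 N/m.
ω_n = √(k_eq/m) = √(47310/43.7) = 32.90 rad/s.
Critical damping c_c = 2√(k_eq·m) = 2√(47310 × 43.7) = 2876 N·s/m, so ζ = c/c_c = 1260/2876 = 0.4382.
ω_d = ω_n√(1 − ζ²) = 32.90 × √(1 − 0.192) = 29.58 rad/s.

29.6 rad/s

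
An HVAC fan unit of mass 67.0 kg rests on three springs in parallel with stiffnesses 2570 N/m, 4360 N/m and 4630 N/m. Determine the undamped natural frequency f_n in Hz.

Parallel springs add: k_eq = 2570 + 4360 + 4630 = 11560 N/m.
ω_n = √(k_eq/m) = √(11560/67.0) = √172.5 = 13.14 rad/s.
f_n = ω_n/(2π) = 13.14/6.283 = 2.091 Hz.

2.09 Hz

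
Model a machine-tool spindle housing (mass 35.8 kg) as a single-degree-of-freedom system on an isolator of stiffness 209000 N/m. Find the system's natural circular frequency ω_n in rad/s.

76.4 rad/s

ω_n = √(k/m) = √(209000/35.8) = √5838 = 76.41 rad/s.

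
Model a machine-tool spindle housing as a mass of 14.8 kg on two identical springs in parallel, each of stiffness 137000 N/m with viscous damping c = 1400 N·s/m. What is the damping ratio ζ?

Parallel springs add: k_eq = 2 × 137000 = 274000 N/m.
ω_n = √(k_eq/m) = √(274000/14.8) = 136.1 rad/s.
Critical damping c_c = 2√(k_eq·m) = 2√(274000 × 14.8) = 4028 N·s/m, so ζ = c/c_c = 1400/4028 = 0.3476.

0.348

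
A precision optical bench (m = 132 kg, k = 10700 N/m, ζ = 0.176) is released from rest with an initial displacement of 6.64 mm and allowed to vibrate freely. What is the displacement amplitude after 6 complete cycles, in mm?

Logarithmic decrement δ = 2πζ/√(1 − ζ²) = 2π × 0.1760/√(1 − 0.0310) = 1.123.
After n cycles, x_n/x₀ = e^(−nδ), so x_6 = 6.64 × e^(−6 × 1.123) = 6.64 × 0.001182 = 0.007851 mm.

0.00785 mm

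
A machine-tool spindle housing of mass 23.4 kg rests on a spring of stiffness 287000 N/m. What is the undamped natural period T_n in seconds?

ω_n = √(k/m) = √(287000/23.4) = √12260 = 110.7 rad/s.
T_n = 2π/ω_n = 6.283/110.7 = 0.05673 s.

0.0567 s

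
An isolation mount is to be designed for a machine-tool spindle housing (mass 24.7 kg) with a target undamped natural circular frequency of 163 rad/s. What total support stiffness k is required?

k = m·ω_n² = 24.7 × 163.0² = 24.7 × 26570 = 656300 N/m.

656000 N/m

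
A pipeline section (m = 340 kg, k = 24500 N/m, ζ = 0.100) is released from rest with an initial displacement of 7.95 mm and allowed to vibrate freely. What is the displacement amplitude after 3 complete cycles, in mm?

1.20 mm

Logarithmic decrement δ = 2πζ/√(1 − ζ²) = 2π × 0.1000/√(1 − 0.0100) = 0.6315.
After n cycles, x_n/x₀ = e^(−nδ), so x_3 = 7.95 × e^(−3 × 0.6315) = 7.95 × 0.1504 = 1.196 mm.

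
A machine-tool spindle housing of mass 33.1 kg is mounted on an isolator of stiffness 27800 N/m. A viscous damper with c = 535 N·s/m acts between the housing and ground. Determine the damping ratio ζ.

ω_n = √(k/m) = √(27800/33.1) = 28.98 rad/s.
Critical damping c_c = 2√(k·m) = 2√(27800 × 33.1) = 1919 N·s/m, so ζ = c/c_c = 535/1919 = 0.2789.

0.279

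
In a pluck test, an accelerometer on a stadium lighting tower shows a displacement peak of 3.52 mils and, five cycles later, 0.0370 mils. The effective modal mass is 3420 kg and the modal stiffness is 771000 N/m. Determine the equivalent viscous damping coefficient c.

14700 N·s/m

Logarithmic decrement δ = (1/n)·ln(x₀/x_n) = (1/5)·ln(3.52/0.0370) = (1/5)·ln(95.14) = 0.9111.
ζ = δ/√(4π² + δ²) = 0.9111/√(39.48 + 0.830) = 0.9111/6.349 = 0.1435.
c = ζ · 2√(km) = 0.1435 × 2√(771000 × 3420) = 0.1435 × 102700 = 14740 N·s/m.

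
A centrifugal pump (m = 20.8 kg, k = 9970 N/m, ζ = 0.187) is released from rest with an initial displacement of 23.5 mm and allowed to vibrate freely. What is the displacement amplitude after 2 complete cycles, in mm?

Logarithmic decrement δ = 2πζ/√(1 − ζ²) = 2π × 0.1870/√(1 − 0.0350) = 1.196.
After n cycles, x_n/x₀ = e^(−nδ), so x_2 = 23.5 × e^(−2 × 1.196) = 23.5 × 0.09144 = 2.149 mm.

2.15 mm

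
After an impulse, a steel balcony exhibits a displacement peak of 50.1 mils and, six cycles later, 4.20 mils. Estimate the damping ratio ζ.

Logarithmic decrement δ = (1/n)·ln(x₀/x_n) = (1/6)·ln(50.1/4.20) = (1/6)·ln(11.93) = 0.4132.
ζ = δ/√(4π² + δ²) = 0.4132/√(39.48 + 0.171) = 0.4132/6.297 = 0.06561.

0.0656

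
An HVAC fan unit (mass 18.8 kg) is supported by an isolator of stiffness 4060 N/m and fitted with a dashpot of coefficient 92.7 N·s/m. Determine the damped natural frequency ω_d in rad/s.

14.5 rad/s

ω_n = √(k/m) = √(4060/18.8) = 14.70 rad/s.
Critical damping c_c = 2√(k·m) = 2√(4060 × 18.8) = 552.6 N·s/m, so ζ = c/c_c = 92.7/552.6 = 0.1678.
ω_d = ω_n√(1 − ζ²) = 14.70 × √(1 − 0.0281) = 14.49 rad/s.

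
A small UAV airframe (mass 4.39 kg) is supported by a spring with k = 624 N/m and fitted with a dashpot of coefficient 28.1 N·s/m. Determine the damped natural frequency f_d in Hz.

ω_n = √(k/m) = √(624.0/4.39) = 11.92 rad/s.
Critical damping c_c = 2√(k·m) = 2√(624.0 × 4.39) = 104.7 N·s/m, so ζ = c/c_c = 28.1/104.7 = 0.2684.
ω_d = ω_n√(1 − ζ²) = 11.92 × √(1 − 0.0721) = 11.48 rad/s.
f_d = ω_d/(2π) = 1.828 Hz.

1.83 Hz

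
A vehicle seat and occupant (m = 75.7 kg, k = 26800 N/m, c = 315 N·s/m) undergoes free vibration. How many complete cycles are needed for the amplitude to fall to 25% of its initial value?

2 cycles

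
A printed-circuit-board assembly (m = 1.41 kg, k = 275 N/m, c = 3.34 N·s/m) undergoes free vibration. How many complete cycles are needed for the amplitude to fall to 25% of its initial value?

ζ = c/(2√(km)) = 3.34/(2√(275 × 1.41)) = 3.34/39.38 = 0.08481.
Logarithmic decrement δ = 2πζ/√(1 − ζ²) = 2π × 0.08481/√(1 − 0.00719) = 0.5348.
x_n/x₀ = e^(−nδ) ≤ 0.25; take ln: n ≥ ln(1/0.25)/δ = 1.386/0.5348 = 2.592.
So 3 complete cycles are required.

3 cycles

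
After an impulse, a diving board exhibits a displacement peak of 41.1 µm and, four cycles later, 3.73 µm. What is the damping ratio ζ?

0.0950

Logarithmic decrement δ = (1/n)·ln(x₀/x_n) = (1/4)·ln(41.1/3.73) = (1/4)·ln(11.02) = 0.5999.
ζ = δ/√(4π² + δ²) = 0.5999/√(39.48 + 0.360) = 0.5999/6.312 = 0.09504.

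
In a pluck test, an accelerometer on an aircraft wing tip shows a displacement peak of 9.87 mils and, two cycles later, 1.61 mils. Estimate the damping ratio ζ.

Logarithmic decrement δ = (1/n)·ln(x₀/x_n) = (1/2)·ln(9.87/1.61) = (1/2)·ln(6.130) = 0.9066.
ζ = δ/√(4π² + δ²) = 0.9066/√(39.48 + 0.822) = 0.9066/6.348 = 0.1428.

0.143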